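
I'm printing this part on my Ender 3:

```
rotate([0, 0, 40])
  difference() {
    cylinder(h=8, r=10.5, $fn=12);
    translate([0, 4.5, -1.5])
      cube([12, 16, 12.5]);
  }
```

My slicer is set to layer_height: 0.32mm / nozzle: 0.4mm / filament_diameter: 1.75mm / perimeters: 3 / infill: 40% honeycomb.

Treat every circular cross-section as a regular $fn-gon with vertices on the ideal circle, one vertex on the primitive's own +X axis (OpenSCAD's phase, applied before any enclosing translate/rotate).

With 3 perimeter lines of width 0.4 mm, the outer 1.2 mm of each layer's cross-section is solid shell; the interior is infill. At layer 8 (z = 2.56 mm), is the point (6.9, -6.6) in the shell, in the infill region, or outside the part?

At z = 2.56 mm: the r=10.5 cylinder contributes a regular 12-gon of circumradius 10.5; the cube at (0, 4.5) is present — its section is the full 12×16 rectangle; Subtracting the remaining from the first: starting from the r=10.5 cylinder, the 12×16 cube at (0, 4.5) partially overlaps it — only the 38.15 mm² overlap (of its 192.00 mm²) is removed, clipping the outline — 1 connected region; (whole slice rotated 40° about Z — lengths, areas and connectivity unchanged). Overall, the cross-section is a single solid region. Undo the 40° rotation: the query point maps to (1.043, -9.491) in the un-rotated model frame. The nearest boundary edge runs (5.25, -9.09)→(-0.00, -10.50); distance from the point to it = 0.70 mm. The point is inside the cross-section, 0.70 mm from the nearest boundary — within the 1.2 mm shell band (3 × 0.4).

shell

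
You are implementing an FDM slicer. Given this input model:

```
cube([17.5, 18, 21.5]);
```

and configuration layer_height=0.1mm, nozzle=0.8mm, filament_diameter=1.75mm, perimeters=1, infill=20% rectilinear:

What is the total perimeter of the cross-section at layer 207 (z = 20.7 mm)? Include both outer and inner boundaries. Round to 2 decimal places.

71.00 mm

At z = 20.7 mm: the cube is present — its section is the full 17.5×18 rectangle (perimeter 71.00 mm). Overall, the cross-section is a single solid region. Total boundary length (outer) = 71.00 mm.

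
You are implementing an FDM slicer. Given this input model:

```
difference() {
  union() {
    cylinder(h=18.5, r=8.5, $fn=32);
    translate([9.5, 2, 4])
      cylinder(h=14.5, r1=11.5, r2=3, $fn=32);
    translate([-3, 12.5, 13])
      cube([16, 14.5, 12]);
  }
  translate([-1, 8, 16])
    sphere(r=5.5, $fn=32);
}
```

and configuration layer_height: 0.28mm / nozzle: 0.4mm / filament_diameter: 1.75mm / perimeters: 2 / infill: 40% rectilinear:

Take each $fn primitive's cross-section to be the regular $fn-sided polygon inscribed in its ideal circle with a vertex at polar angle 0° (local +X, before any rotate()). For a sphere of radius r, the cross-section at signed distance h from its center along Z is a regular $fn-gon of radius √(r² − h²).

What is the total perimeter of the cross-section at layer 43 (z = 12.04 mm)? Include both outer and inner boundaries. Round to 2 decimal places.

72.45 mm

At z = 12.04 mm: the cylinder: section is a regular 32-gon, circumradius r=8.5 (perimeter = 2·32·8.500·sin(180°/32) = 53.32 mm); the cone at (9.5, 2) (r1=11.5→r2=3) has section circumradius 6.787 here — a regular 32-gon (perimeter = 2·32·6.787·sin(180°/32) = 42.57 mm); the cube at (-3, 12.5) is absent (z outside [13, 25]); Taking the union: the regions partially overlap (shared area 44.67 mm²), so the edge portions inside another operand are dropped and the merged outline is re-measured after clipping — boundary = 69.26 mm; the r=5.5 sphere at (-1, 8) contributes a regular 32-gon of circumradius √(5.5²−3.96²) = 3.817 (perimeter = 2·32·3.817·sin(180°/32) = 23.94 mm); After the difference (first − rest): starting from that combined region, the r=5.5 sphere at (-1, 8) partially overlaps it — only the 23.63 mm² overlap (of its 45.47 mm²) is removed, clipping the outline — boundary = 72.45 mm. Overall, the cross-section is a single solid region. Total boundary length (outer) = 72.45 mm.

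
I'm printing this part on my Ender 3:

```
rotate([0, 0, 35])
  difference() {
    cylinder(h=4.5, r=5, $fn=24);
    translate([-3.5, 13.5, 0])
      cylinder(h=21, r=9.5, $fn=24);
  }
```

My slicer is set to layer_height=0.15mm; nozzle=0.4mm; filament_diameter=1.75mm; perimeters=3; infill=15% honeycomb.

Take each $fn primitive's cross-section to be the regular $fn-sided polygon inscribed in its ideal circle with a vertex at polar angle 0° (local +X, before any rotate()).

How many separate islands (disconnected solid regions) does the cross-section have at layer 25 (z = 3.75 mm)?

1

At z = 3.75 mm: the cylinder: section is a regular 24-gon, circumradius r=5; the r=9.5 cylinder at (-3.5, 13.5) gives a regular 24-gon of circumradius 9.5 (constant along its height); Subtracting the remaining from the first: starting from the r=5 cylinder, the r=9.5 cylinder at (-3.5, 13.5) partially overlaps it — only the 1.08 mm² overlap (of its 280.30 mm²) is removed, clipping the outline — 1 connected region; (whole slice rotated 35° about Z — lengths, areas and connectivity unchanged). Overall, the cross-section is a single solid region. Island count = 1.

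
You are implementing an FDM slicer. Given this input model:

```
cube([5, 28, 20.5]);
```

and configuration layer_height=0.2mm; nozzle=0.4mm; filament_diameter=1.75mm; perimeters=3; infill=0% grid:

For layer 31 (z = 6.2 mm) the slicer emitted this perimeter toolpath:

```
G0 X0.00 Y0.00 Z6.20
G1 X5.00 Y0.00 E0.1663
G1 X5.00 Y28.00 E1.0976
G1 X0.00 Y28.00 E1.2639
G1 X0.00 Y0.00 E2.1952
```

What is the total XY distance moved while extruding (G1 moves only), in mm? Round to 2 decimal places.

Sum the Euclidean lengths of each G1 segment: total = 66.00 mm.

66.00 mm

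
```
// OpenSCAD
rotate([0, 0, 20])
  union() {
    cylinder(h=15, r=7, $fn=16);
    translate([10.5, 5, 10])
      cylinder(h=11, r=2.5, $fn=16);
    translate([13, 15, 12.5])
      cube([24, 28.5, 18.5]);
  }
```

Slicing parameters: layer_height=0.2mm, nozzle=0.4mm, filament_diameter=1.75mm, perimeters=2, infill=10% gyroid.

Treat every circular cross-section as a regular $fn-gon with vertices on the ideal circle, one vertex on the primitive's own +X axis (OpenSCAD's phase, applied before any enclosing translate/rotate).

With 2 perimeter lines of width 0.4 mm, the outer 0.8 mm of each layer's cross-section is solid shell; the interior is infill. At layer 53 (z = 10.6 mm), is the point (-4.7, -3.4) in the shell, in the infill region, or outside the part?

infill

At z = 10.6 mm: the r=7 cylinder contributes a regular 16-gon of circumradius 7; the r=2.5 cylinder at (10.5, 5) gives a regular 16-gon of circumradius 2.5 (constant along its height); the cube at (13, 15) is absent (z outside [12.5, 31]); Combining (union): the 2 present regions are separate (no shared area or edge), so areas and boundary lengths simply add and each stays a separate island — 2 connected regions; (rotated 20° about Z; rotation is an isometry so areas/perimeters/island counts are preserved). Overall, the cross-section has 2 separate islands. Undo the 20° rotation: the query point maps to (-5.579, -1.587) in the un-rotated model frame. The nearest boundary edge runs (-6.47, -2.68)→(-7.00, 0.00); distance from the point to it = 1.08 mm. (Shell/infill is judged within the island containing the point — the largest one.) The point is inside the cross-section and 1.08 mm from the nearest boundary — more than the 0.8 mm shell width (2 × 0.4), so it's in the infill interior.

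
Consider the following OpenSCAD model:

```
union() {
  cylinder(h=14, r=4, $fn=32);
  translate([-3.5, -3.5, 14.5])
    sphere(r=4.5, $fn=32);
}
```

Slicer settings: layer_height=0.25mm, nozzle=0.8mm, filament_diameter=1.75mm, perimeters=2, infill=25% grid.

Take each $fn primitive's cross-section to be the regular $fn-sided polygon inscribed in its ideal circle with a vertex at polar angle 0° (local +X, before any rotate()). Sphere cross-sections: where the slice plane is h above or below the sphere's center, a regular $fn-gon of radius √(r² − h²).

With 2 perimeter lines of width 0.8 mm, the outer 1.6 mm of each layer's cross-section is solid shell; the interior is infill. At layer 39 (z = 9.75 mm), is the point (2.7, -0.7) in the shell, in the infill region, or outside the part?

shell

At z = 9.75 mm: the cylinder: section is a regular 32-gon, circumradius r=4; the sphere at (-3.5, -3.5) does not reach this height (|z−center|=4.750 > r=4.5); Merging all regions: only the r=4 cylinder is present, so the union is just that shape — 1 connected region. Overall, the cross-section is a single solid region. The nearest boundary edge runs (3.70, -1.53)→(3.92, -0.78); distance from the point to it = 1.19 mm. The point is inside the cross-section, 1.19 mm from the nearest boundary — within the 1.6 mm shell band (2 × 0.8).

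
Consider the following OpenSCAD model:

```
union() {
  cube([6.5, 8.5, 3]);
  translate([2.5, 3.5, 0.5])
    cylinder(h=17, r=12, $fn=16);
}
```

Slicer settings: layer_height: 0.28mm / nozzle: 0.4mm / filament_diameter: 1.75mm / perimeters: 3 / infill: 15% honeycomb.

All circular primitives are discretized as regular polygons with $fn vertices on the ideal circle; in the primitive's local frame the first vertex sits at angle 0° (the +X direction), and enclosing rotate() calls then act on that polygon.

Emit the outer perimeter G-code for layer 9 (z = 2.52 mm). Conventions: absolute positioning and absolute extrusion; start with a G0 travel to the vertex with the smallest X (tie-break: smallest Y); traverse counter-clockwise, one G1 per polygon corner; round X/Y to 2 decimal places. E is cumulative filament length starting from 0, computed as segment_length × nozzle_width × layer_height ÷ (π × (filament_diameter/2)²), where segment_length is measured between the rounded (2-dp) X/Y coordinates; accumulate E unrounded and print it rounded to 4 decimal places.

At z = 2.52 mm: the 6.5×8.5 cube contributes its full rectangle; the r=12 cylinder at (2.5, 3.5) contributes a regular 16-gon of circumradius 12; Combining (union): the 6.5×8.5 cube lies entirely inside the r=12 cylinder at (2.5, 3.5), so the union is just the r=12 cylinder at (2.5, 3.5) — 1 connected region. The outline is a single polygon with 16 vertices. Extrusion per mm of travel: 0.4 × 0.28 / (π × 0.875²) = 0.046564. Accumulating E over each segment gives final E = 3.4892.

G0 X-9.50 Y3.50 Z2.52
G1 X-8.59 Y-1.09 E0.2179
G1 X-5.99 Y-4.99 E0.4361
G1 X-2.09 Y-7.59 E0.6544
G1 X2.50 Y-8.50 E0.8723
G1 X7.09 Y-7.59 E1.0902
G1 X10.99 Y-4.99 E1.3084
G1 X13.59 Y-1.09 E1.5267
G1 X14.50 Y3.50 E1.7446
G1 X13.59 Y8.09 E1.9625
G1 X10.99 Y11.99 E2.1807
G1 X7.09 Y14.59 E2.3990
G1 X2.50 Y15.50 E2.6169
G1 X-2.09 Y14.59 E2.8348
G1 X-5.99 Y11.99 E3.0530
G1 X-8.59 Y8.09 E3.2713
G1 X-9.50 Y3.50 E3.4892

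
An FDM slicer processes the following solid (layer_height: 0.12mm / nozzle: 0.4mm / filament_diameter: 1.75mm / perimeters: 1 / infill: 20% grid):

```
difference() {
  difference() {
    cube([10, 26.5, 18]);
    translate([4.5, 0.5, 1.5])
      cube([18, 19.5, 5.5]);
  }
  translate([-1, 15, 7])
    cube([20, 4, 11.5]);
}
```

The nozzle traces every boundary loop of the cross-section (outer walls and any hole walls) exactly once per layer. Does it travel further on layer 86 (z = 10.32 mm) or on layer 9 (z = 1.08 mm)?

Layer 86 (z = 10.32): the 10×26.5 cube contributes its full rectangle (perimeter 73.00 mm); the cube at (4.5, 0.5) is absent (z outside [1.5, 7]); Subtracting the remaining from the first: none of the subtracted shapes is present at this height, so the 10×26.5 cube is unchanged — boundary = 73.00 mm; the cube at (-1, 15) (footprint 20×4) is included at this height (perimeter 48.00 mm); Subtracting the remaining from the first: starting from that combined region, the 20×4 cube at (-1, 15) partially overlaps it — only the 40.00 mm² overlap (of its 80.00 mm²) is removed, clipping the outline — boundary = 85.00 mm. So its perimeter = 85.00 mm. Layer 9 (z = 1.08): the cube (footprint 10×26.5) is included at this height (perimeter 73.00 mm); the cube at (4.5, 0.5) is absent (z outside [1.5, 7]); After the difference (first − rest): none of the subtracted shapes is present at this height, so the 10×26.5 cube is unchanged — boundary = 73.00 mm; the cube at (-1, 15) is not intersected at this z (z outside [7, 18.5]); Taking the first minus the rest: none of the subtracted shapes is present at this height, so that combined region is unchanged — boundary = 73.00 mm. So its perimeter = 73.00 mm. Layer 86 is larger (85.00 vs 73.00 mm).

layer 86 (z = 10.32 mm)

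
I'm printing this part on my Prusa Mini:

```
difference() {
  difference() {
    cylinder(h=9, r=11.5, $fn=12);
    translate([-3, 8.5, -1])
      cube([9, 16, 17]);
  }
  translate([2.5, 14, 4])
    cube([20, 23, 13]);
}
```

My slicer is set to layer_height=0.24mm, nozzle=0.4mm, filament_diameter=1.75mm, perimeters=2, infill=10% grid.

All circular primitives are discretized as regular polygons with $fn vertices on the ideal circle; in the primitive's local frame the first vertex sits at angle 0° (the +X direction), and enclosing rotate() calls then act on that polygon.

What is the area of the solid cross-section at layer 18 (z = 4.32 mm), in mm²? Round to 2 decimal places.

At z = 4.32 mm: the r=11.5 cylinder contributes a regular 12-gon of circumradius 11.5 (area = (12/2)·11.500²·sin(360°/12) = 396.75 mm²); the 9×16 cube at (-3, 8.5) contributes its full rectangle (area 144.00 mm²); Taking the first minus the rest: starting from the r=11.5 cylinder (396.75 mm²), the 9×16 cube at (-3, 8.5) partially overlaps it — only the 20.95 mm² overlap (of its 144.00 mm²) is removed, clipping the outline — area = 375.80 mm²; the cube at (2.5, 14) (footprint 20×23) is included at this height (area 460.00 mm²); Taking the first minus the rest: starting from that combined region (375.80 mm²), the 20×23 cube at (2.5, 14) misses the remaining region (no effect) — area = 375.80 mm². Overall, the cross-section is a single solid region. Net area = 375.80 mm².

375.80 mm²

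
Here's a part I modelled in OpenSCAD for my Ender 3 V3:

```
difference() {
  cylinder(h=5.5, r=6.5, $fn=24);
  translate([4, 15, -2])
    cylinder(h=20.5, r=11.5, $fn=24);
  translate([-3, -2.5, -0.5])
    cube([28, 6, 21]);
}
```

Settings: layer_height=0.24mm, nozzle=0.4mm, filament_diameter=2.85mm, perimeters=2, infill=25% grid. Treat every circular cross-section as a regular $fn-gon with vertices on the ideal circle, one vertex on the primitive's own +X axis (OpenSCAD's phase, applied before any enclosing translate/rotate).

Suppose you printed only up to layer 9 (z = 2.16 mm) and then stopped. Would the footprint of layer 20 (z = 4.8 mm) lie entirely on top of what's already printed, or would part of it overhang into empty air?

Compare the two slices. At z = 2.16: the r=6.5 cylinder contributes a regular 24-gon of circumradius 6.5 (area = (24/2)·6.500²·sin(360°/24) = 131.22 mm²); the r=11.5 cylinder at (4, 15) gives a regular 24-gon of circumradius 11.5 (constant along its height) (area = (24/2)·11.500²·sin(360°/24) = 410.75 mm²); the 28×6 cube at (-3, -2.5) contributes its full rectangle (area 168.00 mm²); Subtracting the remaining from the first: starting from the r=6.5 cylinder (131.22 mm²), the r=11.5 cylinder at (4, 15) partially overlaps it — only the 13.62 mm² overlap (of its 410.75 mm²) is removed, clipping the outline; the 28×6 cube at (-3, -2.5) partially overlaps it — only the 55.21 mm² overlap (of its 168.00 mm²) is removed, clipping the outline — area = 62.39 mm². At z = 4.8: the r=6.5 cylinder contributes a regular 24-gon of circumradius 6.5 (area = (24/2)·6.500²·sin(360°/24) = 131.22 mm²); the r=11.5 cylinder at (4, 15) contributes a regular 24-gon of circumradius 11.5 (area = (24/2)·11.500²·sin(360°/24) = 410.75 mm²); the 28×6 cube at (-3, -2.5) contributes its full rectangle (area 168.00 mm²); After the difference (first − rest): starting from the r=6.5 cylinder (131.22 mm²), the r=11.5 cylinder at (4, 15) partially overlaps it — only the 13.62 mm² overlap (of its 410.75 mm²) is removed, clipping the outline; the 28×6 cube at (-3, -2.5) partially overlaps it — only the 55.21 mm² overlap (of its 168.00 mm²) is removed, clipping the outline — area = 62.39 mm². Checking containment: the cross-section at z = 4.8 is a subset of the cross-section at z = 2.16.

entirely on top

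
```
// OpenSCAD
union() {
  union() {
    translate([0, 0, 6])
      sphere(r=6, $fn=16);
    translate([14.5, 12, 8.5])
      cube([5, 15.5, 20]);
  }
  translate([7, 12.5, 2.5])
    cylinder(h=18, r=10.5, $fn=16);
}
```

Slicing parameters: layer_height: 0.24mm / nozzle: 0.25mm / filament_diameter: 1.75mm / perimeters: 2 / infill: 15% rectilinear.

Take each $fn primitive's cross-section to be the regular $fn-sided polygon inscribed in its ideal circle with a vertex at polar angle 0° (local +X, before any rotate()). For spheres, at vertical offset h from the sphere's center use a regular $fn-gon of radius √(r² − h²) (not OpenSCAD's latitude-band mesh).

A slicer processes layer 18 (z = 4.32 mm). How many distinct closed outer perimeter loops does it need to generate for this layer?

1

At z = 4.32 mm: the r=6 sphere slices to a regular 16-gon of circumradius 5.760 (√(r²−h²) with h=1.68 from center); the cube at (14.5, 12) does not reach this height (z outside [8.5, 28.5]); Taking the union: only the r=6 sphere is present, so the union is just that shape — 1 connected region; the r=10.5 cylinder at (7, 12.5) contributes a regular 16-gon of circumradius 10.5; Merging all regions: the regions partially overlap (shared area 8.03 mm²), so overlapping operands fuse into one piece — 1 connected region. The result has 1 disconnected region.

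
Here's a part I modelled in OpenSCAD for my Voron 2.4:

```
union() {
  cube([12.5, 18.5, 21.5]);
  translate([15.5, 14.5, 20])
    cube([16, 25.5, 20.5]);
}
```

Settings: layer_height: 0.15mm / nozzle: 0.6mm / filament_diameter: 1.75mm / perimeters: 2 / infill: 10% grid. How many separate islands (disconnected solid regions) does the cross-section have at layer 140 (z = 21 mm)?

2

At z = 21 mm: the cube (footprint 12.5×18.5) is included at this height; the 16×25.5 cube at (15.5, 14.5) contributes its full rectangle; Merging all regions: the 2 present regions are separate (no shared area or edge), so areas and boundary lengths simply add and each stays a separate island — 2 connected regions. Overall, the cross-section has 2 separate islands. Island count = 2.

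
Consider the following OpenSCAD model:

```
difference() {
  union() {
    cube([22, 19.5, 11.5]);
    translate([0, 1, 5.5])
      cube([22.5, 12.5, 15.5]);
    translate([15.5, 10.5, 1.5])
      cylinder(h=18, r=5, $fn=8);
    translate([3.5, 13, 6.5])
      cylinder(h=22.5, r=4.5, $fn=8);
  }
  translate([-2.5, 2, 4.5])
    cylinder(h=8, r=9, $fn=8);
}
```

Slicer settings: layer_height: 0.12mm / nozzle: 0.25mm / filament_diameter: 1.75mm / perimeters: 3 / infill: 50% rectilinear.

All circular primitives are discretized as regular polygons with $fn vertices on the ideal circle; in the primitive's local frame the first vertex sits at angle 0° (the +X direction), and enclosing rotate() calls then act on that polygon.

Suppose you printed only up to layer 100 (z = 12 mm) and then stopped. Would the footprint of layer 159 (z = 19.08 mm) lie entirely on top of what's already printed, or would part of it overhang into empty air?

part overhangs

Compare the two slices. At z = 12: the cube is absent (z outside [0, 11.5]); the cube at (0, 1) is present — its section is the full 22.5×12.5 rectangle (area 281.25 mm²); the r=5 cylinder at (15.5, 10.5) gives a regular 8-gon of circumradius 5 (constant along its height) (area = (8/2)·5.000²·sin(360°/8) = 70.71 mm²); the r=4.5 cylinder at (3.5, 13) gives a regular 8-gon of circumradius 4.5 (constant along its height) (area = (8/2)·4.500²·sin(360°/8) = 57.28 mm²); Combining (union): the regions partially overlap — summed areas 409.24 mm² minus the doubly-counted overlap 93.01 mm² gives 316.23 mm² — area = 316.23 mm²; the cylinder at (-2.5, 2): section is a regular 8-gon, circumradius r=9 (area = (8/2)·9.000²·sin(360°/8) = 229.10 mm²); Taking the first minus the rest: starting from that combined region (316.23 mm²), the r=9 cylinder at (-2.5, 2) partially overlaps it — only the 42.36 mm² overlap (of its 229.10 mm²) is removed, clipping the outline — area = 273.87 mm². At z = 19.08: the cube is absent (z outside [0, 11.5]); the 22.5×12.5 cube at (0, 1) contributes its full rectangle (area 281.25 mm²); the r=5 cylinder at (15.5, 10.5) contributes a regular 8-gon of circumradius 5 (area = (8/2)·5.000²·sin(360°/8) = 70.71 mm²); the cylinder at (3.5, 13): section is a regular 8-gon, circumradius r=4.5 (area = (8/2)·4.500²·sin(360°/8) = 57.28 mm²); Combining (union): the regions partially overlap — summed areas 409.24 mm² minus the doubly-counted overlap 93.01 mm² gives 316.23 mm² — area = 316.23 mm²; the cylinder at (-2.5, 2) is not intersected at this z (z outside [4.5, 12.5]); After the difference (first − rest): none of the subtracted shapes is present at this height, so the result so far is unchanged — area = 316.23 mm². Checking containment: at z = 19.08 the cross-section extends beyond the z = 12 cross-section by about 42.36 mm².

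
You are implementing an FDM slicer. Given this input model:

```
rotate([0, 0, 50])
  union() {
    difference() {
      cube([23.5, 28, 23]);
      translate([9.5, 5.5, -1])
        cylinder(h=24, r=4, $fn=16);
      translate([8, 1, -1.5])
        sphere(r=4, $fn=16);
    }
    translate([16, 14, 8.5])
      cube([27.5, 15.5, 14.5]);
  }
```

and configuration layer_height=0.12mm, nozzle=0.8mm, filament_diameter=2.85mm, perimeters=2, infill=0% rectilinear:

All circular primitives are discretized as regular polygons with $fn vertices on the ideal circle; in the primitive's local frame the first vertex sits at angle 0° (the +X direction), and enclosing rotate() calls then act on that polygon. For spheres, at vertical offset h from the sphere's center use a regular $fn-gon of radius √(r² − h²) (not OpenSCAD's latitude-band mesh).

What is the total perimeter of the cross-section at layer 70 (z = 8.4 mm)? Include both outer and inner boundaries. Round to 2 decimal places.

At z = 8.4 mm: the 23.5×28 cube contributes its full rectangle (perimeter 103.00 mm); the cylinder at (9.5, 5.5): section is a regular 16-gon, circumradius r=4 (perimeter = 2·16·4.000·sin(180°/16) = 24.97 mm); the sphere at (8, 1) does not reach this height (|z−center|=9.900 > r=4); Subtracting the remaining from the first: starting from the 23.5×28 cube, the r=4 cylinder at (9.5, 5.5) lies wholly inside it (removes its full 48.98 mm² and its 24.97 mm outline becomes a hole wall) — boundary (outer + 1 inner loop) = 127.97 mm; the cube at (16, 14) is absent (z outside [8.5, 23]); Taking the union: only that combined region is present, so the union is just that shape — boundary (outer + 1 inner loop) = 127.97 mm; (whole slice rotated 50° about Z — lengths, areas and connectivity unchanged). Overall, the cross-section is one region with 1 hole. Total boundary length (outer + inner) = 127.97 mm.

127.97 mm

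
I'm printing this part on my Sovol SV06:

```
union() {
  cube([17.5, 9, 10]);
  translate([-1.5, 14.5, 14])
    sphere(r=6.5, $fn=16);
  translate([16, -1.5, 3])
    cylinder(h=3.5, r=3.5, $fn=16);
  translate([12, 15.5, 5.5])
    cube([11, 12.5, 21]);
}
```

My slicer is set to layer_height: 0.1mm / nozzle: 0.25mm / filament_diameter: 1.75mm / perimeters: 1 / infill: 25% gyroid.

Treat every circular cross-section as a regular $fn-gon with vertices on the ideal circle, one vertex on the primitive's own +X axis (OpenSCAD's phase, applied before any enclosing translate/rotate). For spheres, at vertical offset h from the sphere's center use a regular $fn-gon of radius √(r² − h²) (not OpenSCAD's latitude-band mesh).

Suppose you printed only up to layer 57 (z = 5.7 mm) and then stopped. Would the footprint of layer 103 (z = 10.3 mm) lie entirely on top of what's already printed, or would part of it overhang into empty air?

Compare the two slices. At z = 5.7: the cube (footprint 17.5×9) is included at this height (area 157.50 mm²); the sphere at (-1.5, 14.5) does not reach this height (|z−center|=8.300 > r=6.5); the r=3.5 cylinder at (16, -1.5) gives a regular 16-gon of circumradius 3.5 (constant along its height) (area = (16/2)·3.500²·sin(360°/16) = 37.50 mm²); the cube at (12, 15.5) (footprint 11×12.5) is included at this height (area 137.50 mm²); Combining (union): the regions partially overlap — summed areas 332.50 mm² minus the doubly-counted overlap 7.13 mm² gives 325.38 mm² — area = 325.38 mm². At z = 10.3: the cube is absent (z outside [0, 10]); the sphere at (-1.5, 14.5): section is a regular 16-gon, circumradius = √(r²−h²) = √(6.5²−3.7²) = 5.344 (area = (16/2)·5.344²·sin(360°/16) = 87.44 mm²); the cylinder at (16, -1.5) is absent (z outside [3, 6.5]); the cube at (12, 15.5) (footprint 11×12.5) is included at this height (area 137.50 mm²); Taking the union: the 2 present regions are separate (no shared area or edge), so areas and boundary lengths simply add and each stays a separate island — area = 224.94 mm². Checking containment: at z = 10.3 the cross-section extends beyond the z = 5.7 cross-section by about 87.44 mm².

part overhangs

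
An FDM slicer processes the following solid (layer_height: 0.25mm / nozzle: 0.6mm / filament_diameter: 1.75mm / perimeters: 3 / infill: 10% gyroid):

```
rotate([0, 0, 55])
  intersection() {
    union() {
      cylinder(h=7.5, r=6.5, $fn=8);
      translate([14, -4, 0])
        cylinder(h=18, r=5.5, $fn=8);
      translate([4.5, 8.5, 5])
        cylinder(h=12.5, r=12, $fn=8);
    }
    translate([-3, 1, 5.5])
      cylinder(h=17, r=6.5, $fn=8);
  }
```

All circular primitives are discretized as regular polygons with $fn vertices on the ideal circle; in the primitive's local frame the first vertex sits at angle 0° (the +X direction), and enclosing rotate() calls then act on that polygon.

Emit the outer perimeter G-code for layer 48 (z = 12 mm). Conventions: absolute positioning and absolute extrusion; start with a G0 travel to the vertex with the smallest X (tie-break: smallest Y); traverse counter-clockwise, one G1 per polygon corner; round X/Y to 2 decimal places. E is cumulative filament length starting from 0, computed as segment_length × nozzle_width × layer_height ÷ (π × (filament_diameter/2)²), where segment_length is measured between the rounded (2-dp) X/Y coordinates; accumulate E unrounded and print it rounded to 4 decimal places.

At z = 12 mm: the cylinder is not intersected at this z (z outside [0, 7.5]); the r=5.5 cylinder at (14, -4) contributes a regular 8-gon of circumradius 5.5; the r=12 cylinder at (4.5, 8.5) gives a regular 8-gon of circumradius 12 (constant along its height); Taking the union: the regions partially overlap (shared area 3.63 mm²), so overlapping operands fuse into one piece — 1 connected region; the r=6.5 cylinder at (-3, 1) contributes a regular 8-gon of circumradius 6.5; Taking the intersection: the r=6.5 cylinder at (-3, 1) partially overlaps that combined region; clipping to the common part keeps 60.96 mm² — 1 connected region; (rotated 55° about Z; rotation is an isometry so areas/perimeters/island counts are preserved). The outline is a single polygon with 6 vertices. Extrusion per mm of travel: 0.6 × 0.25 / (π × 0.875²) = 0.062363. Accumulating E over each segment gives final E = 1.9069.

G0 X-8.68 Y-1.84 Z12.00
G1 X-2.30 Y-3.26 E0.4076
G1 X3.22 Y0.26 E0.8159
G1 X1.19 Y3.44 E1.0512
G1 X-3.67 Y4.52 E1.3616
G1 X-7.86 Y1.84 E1.6718
G1 X-8.68 Y-1.84 E1.9069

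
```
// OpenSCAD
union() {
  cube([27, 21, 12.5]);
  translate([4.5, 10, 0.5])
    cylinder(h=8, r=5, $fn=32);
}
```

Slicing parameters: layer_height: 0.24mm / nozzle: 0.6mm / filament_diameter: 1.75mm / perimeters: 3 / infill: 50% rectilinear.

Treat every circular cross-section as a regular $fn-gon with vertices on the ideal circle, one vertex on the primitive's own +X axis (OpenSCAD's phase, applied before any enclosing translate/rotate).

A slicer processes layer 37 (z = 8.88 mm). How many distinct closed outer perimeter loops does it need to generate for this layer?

At z = 8.88 mm: the 27×21 cube contributes its full rectangle; the cylinder at (4.5, 10) is absent (z outside [0.5, 8.5]); Taking the union: only the 27×21 cube is present, so the union is just that shape — 1 connected region. The result has 1 disconnected region.

1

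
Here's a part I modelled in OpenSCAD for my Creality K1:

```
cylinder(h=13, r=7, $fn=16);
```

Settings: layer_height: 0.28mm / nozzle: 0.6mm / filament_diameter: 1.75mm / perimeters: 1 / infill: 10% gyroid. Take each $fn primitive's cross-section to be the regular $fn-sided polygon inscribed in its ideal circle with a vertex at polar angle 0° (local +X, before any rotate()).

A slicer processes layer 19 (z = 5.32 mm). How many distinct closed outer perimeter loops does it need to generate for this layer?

1

At z = 5.32 mm: the r=7 cylinder contributes a regular 16-gon of circumradius 7. The result has 1 disconnected region.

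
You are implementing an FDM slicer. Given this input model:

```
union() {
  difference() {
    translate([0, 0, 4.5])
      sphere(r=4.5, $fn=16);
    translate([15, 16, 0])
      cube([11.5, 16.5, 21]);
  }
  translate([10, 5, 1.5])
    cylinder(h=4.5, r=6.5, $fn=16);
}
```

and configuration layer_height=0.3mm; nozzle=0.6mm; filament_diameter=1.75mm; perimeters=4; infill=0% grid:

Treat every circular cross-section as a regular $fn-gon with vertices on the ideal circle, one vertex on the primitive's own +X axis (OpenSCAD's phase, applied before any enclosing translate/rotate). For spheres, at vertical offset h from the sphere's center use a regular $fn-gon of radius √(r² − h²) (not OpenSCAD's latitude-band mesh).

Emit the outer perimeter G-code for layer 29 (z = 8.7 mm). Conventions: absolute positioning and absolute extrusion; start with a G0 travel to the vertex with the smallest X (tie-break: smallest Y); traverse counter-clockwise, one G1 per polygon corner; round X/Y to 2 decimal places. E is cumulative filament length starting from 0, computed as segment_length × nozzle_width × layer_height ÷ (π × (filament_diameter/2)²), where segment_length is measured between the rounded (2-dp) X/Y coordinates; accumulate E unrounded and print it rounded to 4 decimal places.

At z = 8.7 mm: the sphere: section is a regular 16-gon, circumradius = √(r²−h²) = √(4.5²−4.2²) = 1.616; the cube at (15, 16) is present — its section is the full 11.5×16.5 rectangle; After the difference (first − rest): starting from the r=4.5 sphere, the 11.5×16.5 cube at (15, 16) misses the remaining region (no effect) — 1 connected region; the cylinder at (10, 5) is not intersected at this z (z outside [1.5, 6]); Taking the union: only that combined region is present, so the union is just that shape — 1 connected region. The outline is a single polygon with 16 vertices. Extrusion per mm of travel: 0.6 × 0.3 / (π × 0.875²) = 0.074835. Accumulating E over each segment gives final E = 0.7545.

G0 X-1.62 Y0.00 Z8.70
G1 X-1.49 Y-0.62 E0.0474
G1 X-1.14 Y-1.14 E0.0943
G1 X-0.62 Y-1.49 E0.1412
G1 X0.00 Y-1.62 E0.1886
G1 X0.62 Y-1.49 E0.2360
G1 X1.14 Y-1.14 E0.2829
G1 X1.49 Y-0.62 E0.3299
G1 X1.62 Y0.00 E0.3773
G1 X1.49 Y0.62 E0.4247
G1 X1.14 Y1.14 E0.4716
G1 X0.62 Y1.49 E0.5185
G1 X0.00 Y1.62 E0.5659
G1 X-0.62 Y1.49 E0.6133
G1 X-1.14 Y1.14 E0.6602
G1 X-1.49 Y0.62 E0.7071
G1 X-1.62 Y0.00 E0.7545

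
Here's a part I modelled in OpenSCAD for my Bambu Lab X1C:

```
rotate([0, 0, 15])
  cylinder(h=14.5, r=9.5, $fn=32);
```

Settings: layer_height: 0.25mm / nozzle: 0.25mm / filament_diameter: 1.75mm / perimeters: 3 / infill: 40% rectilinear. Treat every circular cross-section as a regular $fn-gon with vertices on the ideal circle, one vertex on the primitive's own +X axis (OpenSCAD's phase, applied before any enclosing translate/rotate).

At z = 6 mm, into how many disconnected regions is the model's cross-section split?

1

At z = 6 mm: the r=9.5 cylinder contributes a regular 32-gon of circumradius 9.5; (whole slice rotated 15° about Z — lengths, areas and connectivity unchanged). The result has 1 disconnected region.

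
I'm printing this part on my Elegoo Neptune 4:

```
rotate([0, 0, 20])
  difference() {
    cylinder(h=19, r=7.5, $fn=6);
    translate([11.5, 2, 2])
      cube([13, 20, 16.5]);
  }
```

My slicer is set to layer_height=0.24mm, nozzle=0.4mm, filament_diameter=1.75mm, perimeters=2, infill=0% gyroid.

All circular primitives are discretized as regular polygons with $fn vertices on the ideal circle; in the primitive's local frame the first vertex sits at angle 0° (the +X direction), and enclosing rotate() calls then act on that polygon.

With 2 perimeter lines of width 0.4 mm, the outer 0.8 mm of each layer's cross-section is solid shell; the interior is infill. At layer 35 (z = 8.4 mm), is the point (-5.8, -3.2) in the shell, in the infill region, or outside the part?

At z = 8.4 mm: the r=7.5 cylinder contributes a regular 6-gon of circumradius 7.5; the cube at (11.5, 2) is present — its section is the full 13×20 rectangle; Subtracting the remaining from the first: starting from the r=7.5 cylinder, the 13×20 cube at (11.5, 2) misses the remaining region (no effect) — 1 connected region; (whole slice rotated 20° about Z — lengths, areas and connectivity unchanged). Overall, the cross-section is a single solid region. Undo the 20° rotation: the query point maps to (-6.545, -1.023) in the un-rotated model frame. The nearest boundary edge runs (-3.75, -6.50)→(-7.50, 0.00); distance from the point to it = 0.32 mm. The point is inside the cross-section, 0.32 mm from the nearest boundary — within the 0.8 mm shell band (2 × 0.4).

shell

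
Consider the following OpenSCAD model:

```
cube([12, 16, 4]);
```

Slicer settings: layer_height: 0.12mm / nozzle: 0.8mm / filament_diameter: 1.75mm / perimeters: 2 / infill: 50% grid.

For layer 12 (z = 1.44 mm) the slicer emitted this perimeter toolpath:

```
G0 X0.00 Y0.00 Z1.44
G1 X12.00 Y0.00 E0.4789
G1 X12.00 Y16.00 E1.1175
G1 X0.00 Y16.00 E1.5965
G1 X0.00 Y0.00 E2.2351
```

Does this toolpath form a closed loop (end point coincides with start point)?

Start point (G0): (0.00, 0.00). End point (last G1): the path returns to the start — closed.

yes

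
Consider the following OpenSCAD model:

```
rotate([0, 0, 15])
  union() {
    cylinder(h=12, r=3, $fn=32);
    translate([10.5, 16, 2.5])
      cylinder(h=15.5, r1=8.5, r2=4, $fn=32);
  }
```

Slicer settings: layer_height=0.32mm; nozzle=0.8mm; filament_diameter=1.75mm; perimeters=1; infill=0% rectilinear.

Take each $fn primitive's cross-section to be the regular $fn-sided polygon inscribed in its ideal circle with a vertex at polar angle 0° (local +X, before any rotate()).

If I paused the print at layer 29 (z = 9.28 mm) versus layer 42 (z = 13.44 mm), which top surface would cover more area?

Layer 29 (z = 9.28): the r=3 cylinder gives a regular 32-gon of circumradius 3 (constant along its height) (area = (32/2)·3.000²·sin(360°/32) = 28.09 mm²); the cone at (10.5, 16) contributes a regular 32-gon of circumradius 6.532 (interpolated between r1=8.5 and r2=4 at t=0.437) (area = (32/2)·6.532²·sin(360°/32) = 133.17 mm²); Combining (union): the 2 present regions are separate (no shared area or edge), so areas and boundary lengths simply add and each stays a separate island — area = 161.26 mm²; (whole slice rotated 15° about Z — lengths, areas and connectivity unchanged). So its area = 161.26 mm². Layer 42 (z = 13.44): the cylinder is not intersected at this z (z outside [0, 12]); the cone at (10.5, 16): at t=0.706 of its height the radius interpolates to r₁+(r₂−r₁)t = 5.324, giving a regular 32-gon of that circumradius (area = (32/2)·5.324²·sin(360°/32) = 88.47 mm²); Combining (union): only the cone at (10.5, 16) is present, so the union is just that shape — area = 88.47 mm²; (whole slice rotated 15° about Z — lengths, areas and connectivity unchanged). So its area = 88.47 mm². Layer 29 is larger (161.26 vs 88.47 mm²).

layer 29 (z = 9.28 mm)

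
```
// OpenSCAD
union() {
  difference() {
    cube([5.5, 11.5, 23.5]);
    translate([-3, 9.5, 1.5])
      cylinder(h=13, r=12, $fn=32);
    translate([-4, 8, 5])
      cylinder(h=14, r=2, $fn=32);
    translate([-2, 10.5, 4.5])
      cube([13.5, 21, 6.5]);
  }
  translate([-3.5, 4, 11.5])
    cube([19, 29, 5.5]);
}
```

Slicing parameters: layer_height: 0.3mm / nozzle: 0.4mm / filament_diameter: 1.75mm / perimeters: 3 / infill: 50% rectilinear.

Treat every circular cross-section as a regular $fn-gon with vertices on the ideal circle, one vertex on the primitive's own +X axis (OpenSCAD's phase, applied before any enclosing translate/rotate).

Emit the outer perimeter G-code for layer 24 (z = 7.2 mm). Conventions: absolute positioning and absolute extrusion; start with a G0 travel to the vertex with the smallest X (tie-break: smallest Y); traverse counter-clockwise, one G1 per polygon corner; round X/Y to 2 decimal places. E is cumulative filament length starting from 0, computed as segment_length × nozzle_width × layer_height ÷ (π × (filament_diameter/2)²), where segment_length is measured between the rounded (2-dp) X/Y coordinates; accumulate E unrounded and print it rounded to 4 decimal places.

G0 X4.25 Y0.00 Z7.20
G1 X5.50 Y0.00 E0.0624
G1 X5.50 Y1.03 E0.1137
G1 X5.49 Y1.01 E0.1149
G1 X4.25 Y0.00 E0.1947

At z = 7.2 mm: the cube (footprint 5.5×11.5) is included at this height; the r=12 cylinder at (-3, 9.5) gives a regular 32-gon of circumradius 12 (constant along its height); the r=2 cylinder at (-4, 8) gives a regular 32-gon of circumradius 2 (constant along its height); the cube at (-2, 10.5) is present — its section is the full 13.5×21 rectangle; Subtracting the remaining from the first: starting from the 5.5×11.5 cube, the r=12 cylinder at (-3, 9.5) partially overlaps it — only the 62.61 mm² overlap (of its 449.49 mm²) is removed, clipping the outline; the r=2 cylinder at (-4, 8) misses the remaining region (no effect); the 13.5×21 cube at (-2, 10.5) misses the remaining region (no effect) — 1 connected region; the cube at (-3.5, 4) does not reach this height (z outside [11.5, 17]); Merging all regions: only that combined region is present, so the union is just that shape — 1 connected region. The outline is a single polygon with 4 vertices. Extrusion per mm of travel: 0.4 × 0.3 / (π × 0.875²) = 0.049890. Accumulating E over each segment gives final E = 0.1947.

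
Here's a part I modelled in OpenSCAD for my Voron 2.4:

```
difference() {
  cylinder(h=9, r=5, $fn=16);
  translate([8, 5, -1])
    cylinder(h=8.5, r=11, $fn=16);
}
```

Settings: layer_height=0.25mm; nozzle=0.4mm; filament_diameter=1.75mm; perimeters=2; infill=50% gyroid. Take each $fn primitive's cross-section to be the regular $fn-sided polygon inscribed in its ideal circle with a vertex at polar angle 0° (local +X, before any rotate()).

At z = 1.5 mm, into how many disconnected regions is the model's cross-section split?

1

At z = 1.5 mm: the cylinder: section is a regular 16-gon, circumradius r=5; the r=11 cylinder at (8, 5) gives a regular 16-gon of circumradius 11 (constant along its height); After the difference (first − rest): starting from the r=5 cylinder, the r=11 cylinder at (8, 5) partially overlaps it — only the 48.41 mm² overlap (of its 370.44 mm²) is removed, clipping the outline — 1 connected region. The result has 1 disconnected region.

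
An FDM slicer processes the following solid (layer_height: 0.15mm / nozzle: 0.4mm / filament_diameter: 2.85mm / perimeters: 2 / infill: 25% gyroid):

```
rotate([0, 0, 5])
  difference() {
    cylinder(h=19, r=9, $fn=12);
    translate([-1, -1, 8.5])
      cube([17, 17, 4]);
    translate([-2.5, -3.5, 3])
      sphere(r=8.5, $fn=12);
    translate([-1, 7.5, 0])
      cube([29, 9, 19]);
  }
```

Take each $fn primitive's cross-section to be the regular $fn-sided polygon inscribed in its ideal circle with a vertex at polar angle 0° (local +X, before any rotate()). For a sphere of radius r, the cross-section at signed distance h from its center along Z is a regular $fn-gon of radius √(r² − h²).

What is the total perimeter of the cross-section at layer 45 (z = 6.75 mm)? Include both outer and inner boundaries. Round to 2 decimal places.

At z = 6.75 mm: the cylinder: section is a regular 12-gon, circumradius r=9 (perimeter = 2·12·9.000·sin(180°/12) = 55.90 mm); the cube at (-1, -1) does not reach this height (z outside [8.5, 12.5]); the r=8.5 sphere at (-2.5, -3.5) contributes a regular 12-gon of circumradius √(8.5²−3.75²) = 7.628 (perimeter = 2·12·7.628·sin(180°/12) = 47.38 mm); the cube at (-1, 7.5) (footprint 29×9) is included at this height (perimeter 76.00 mm); After the difference (first − rest): starting from the r=9 cylinder, the r=8.5 sphere at (-2.5, -3.5) partially overlaps it — only the 136.18 mm² overlap (of its 174.56 mm²) is removed, clipping the outline; the 29×9 cube at (-1, 7.5) partially overlaps it — only the 5.45 mm² overlap (of its 261.00 mm²) is removed, clipping the outline — boundary = 63.28 mm; (whole slice rotated 5° about Z — lengths, areas and connectivity unchanged). Overall, the cross-section is a single solid region. Total boundary length (outer) = 63.28 mm.

63.28 mm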